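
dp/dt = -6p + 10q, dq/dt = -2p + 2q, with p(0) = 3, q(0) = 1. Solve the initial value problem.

Coefficient matrix A = [[-6, 10], [-2, 2]].
Characteristic polynomial det(A - λI) = λ^2 + 4λ + 8 = 0.
Eigenvalues λ = -2 ± 2i (complex conjugate pair).
For λ=-2+2i: an eigenvector is (-2,-1) - i(-1,0) = (-2 + i, -1).
A real fundamental pair from Re and Im of e^((-2+2i)t)v: X_1 = e^(-2t)(cos(2t)·(-2,-1) + sin(2t)·(-1,0)), X_2 = e^(-2t)(sin(2t)·(-2,-1) - cos(2t)·(-1,0)).
General solution: c_1X_1 + c_2X_2.
Applying p(0)=3, q(0)=1 gives c_1=-1, c_2=1.

p(t) = -e^(-2t)sin(2t) + 3e^(-2t)cos(2t), q(t) = -e^(-2t)sin(2t) + e^(-2t)cos(2t)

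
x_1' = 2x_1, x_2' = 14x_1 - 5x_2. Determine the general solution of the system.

Coefficient matrix A = [[2, 0], [14, -5]].
Characteristic polynomial det(A - λI) = λ^2 + 3λ - 10 = 0.
Eigenvalues λ = 2, -5.
For λ=2: (A-λI) row 2 is [14, -7], so an eigenvector is (-1, -2).
For λ=-5: (A-λI) row 1 is [7, 0], so an eigenvector is (0, -1).
General solution: c_1e^(2t)(-1,-2) + c_2e^(-5t)(0,-1).

x_1(t) = -c_1e^(2t), x_2(t) = -2c_1e^(2t) - c_2e^(-5t)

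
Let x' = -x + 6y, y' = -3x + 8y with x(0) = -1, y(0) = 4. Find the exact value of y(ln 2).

A = [[-1,6],[-3,8]]; eigenvalues λ = 2, 5.
Eigenvectors: (2,1) for λ=2, (-1,-1) for λ=5.
From the initial condition, c_1 = -5, c_2 = -9.
y(ln 2) = (-5)(2^2)(1) + (-9)(2^5)(-1) = 268.

268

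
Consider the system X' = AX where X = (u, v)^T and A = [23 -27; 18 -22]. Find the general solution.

u(t) = -K_1e^(-4t) + 3K_2e^(5t), v(t) = -K_1e^(-4t) + 2K_2e^(5t)

Coefficient matrix A = [[23, -27], [18, -22]].
Characteristic polynomial det(A - λI) = λ^2 - λ - 20 = 0.
Eigenvalues λ = -4, 5.
For λ=-4: (A-λI) row 1 is [27, -27], so an eigenvector is (-1, -1).
For λ=5: (A-λI) row 1 is [18, -27], so an eigenvector is (3, 2).
General solution: K_1e^(-4t)(-1,-1) + K_2e^(5t)(3,2).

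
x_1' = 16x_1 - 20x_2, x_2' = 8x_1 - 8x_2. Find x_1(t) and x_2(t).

Coefficient matrix A = [[16, -20], [8, -8]].
Characteristic polynomial det(A - λI) = λ^2 - 8λ + 32 = 0.
Eigenvalues λ = 4 ± 4i (complex conjugate pair).
For λ=4+4i: an eigenvector is (1,1) - i(-2,-1) = (1 + 2i, 1 + i).
A real fundamental pair from Re and Im of e^((4+4i)t)v: X_1 = e^(4t)(cos(4t)·(1,1) + sin(4t)·(-2,-1)), X_2 = e^(4t)(sin(4t)·(1,1) - cos(4t)·(-2,-1)).
General solution: C_1X_1 + C_2X_2.

x_1(t) = -2C_1e^(4t)sin(4t) + C_1e^(4t)cos(4t) + C_2e^(4t)sin(4t) + 2C_2e^(4t)cos(4t), x_2(t) = -C_1e^(4t)sin(4t) + C_1e^(4t)cos(4t) + C_2e^(4t)sin(4t) + C_2e^(4t)cos(4t)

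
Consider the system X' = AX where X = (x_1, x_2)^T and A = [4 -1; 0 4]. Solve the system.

x_1(t) = K_1e^(4t) + K_2te^(4t) - 2K_2e^(4t), x_2(t) = -K_2e^(4t)

Coefficient matrix A = [[4, -1], [0, 4]].
Characteristic polynomial det(A - λI) = λ^2 - 8λ + 16 = 0.
Single eigenvalue λ = 4 with algebraic multiplicity 2.
Eigenvector v = (1,0); generalized eigenvector w with (A-λI)w=v is (-2,-1).
General solution: e^(4t)[K_1·v + K_2·(t·v + w)].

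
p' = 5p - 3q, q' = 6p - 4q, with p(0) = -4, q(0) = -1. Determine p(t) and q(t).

p(t) = -7e^(2t) + 3e^(-t), q(t) = -7e^(2t) + 6e^(-t)

Coefficient matrix A = [[5, -3], [6, -4]].
Characteristic polynomial det(A - λI) = λ^2 - λ - 2 = 0.
Eigenvalues λ = 2, -1.
For λ=2: (A-λI) row 1 is [3, -3], so an eigenvector is (-1, -1).
For λ=-1: (A-λI) row 1 is [6, -3], so an eigenvector is (1, 2).
General solution: c_1e^(2t)(-1,-1) + c_2e^(-t)(1,2).
Applying p(0)=-4, q(0)=-1 gives c_1=7, c_2=3.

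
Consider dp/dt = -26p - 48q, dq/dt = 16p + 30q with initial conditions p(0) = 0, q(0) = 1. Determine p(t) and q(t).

p(t) = -6e^(6t) + 6e^(-2t), q(t) = 4e^(6t) - 3e^(-2t)

Coefficient matrix A = [[-26, -48], [16, 30]].
Characteristic polynomial det(A - λI) = λ^2 - 4λ - 12 = 0.
Eigenvalues λ = -2, 6.
For λ=-2: (A-λI) row 1 is [-24, -48], so an eigenvector is (-2, 1).
For λ=6: (A-λI) row 1 is [-32, -48], so an eigenvector is (3, -2).
General solution: K_1e^(-2t)(-2,1) + K_2e^(6t)(3,-2).
Applying p(0)=0, q(0)=1 gives K_1=-3, K_2=-2.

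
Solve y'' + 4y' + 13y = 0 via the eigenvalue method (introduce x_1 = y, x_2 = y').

y(t) = K_1e^(-2t)cos(3t) + K_2e^(-2t)sin(3t)

Let x_1 = y, x_2 = y'. Then x_1' = x_2 and x_2' = -13x_1 - 4x_2.
A = [[0,1],[-13,-4]]; det(A-λI) = λ^2 + 4λ + 13.
Eigenvalues λ = -2 ± 3i.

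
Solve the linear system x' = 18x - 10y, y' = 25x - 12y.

x(t) = -c_1e^(3t)sin(5t) - c_1e^(3t)cos(5t) - c_2e^(3t)sin(5t) + c_2e^(3t)cos(5t), y(t) = -2c_1e^(3t)sin(5t) - c_1e^(3t)cos(5t) - c_2e^(3t)sin(5t) + 2c_2e^(3t)cos(5t)

Coefficient matrix A = [[18, -10], [25, -12]].
Characteristic polynomial det(A - λI) = λ^2 - 6λ + 34 = 0.
Eigenvalues λ = 3 ± 5i (complex conjugate pair).
For λ=3+5i: an eigenvector is (-1,-1) - i(-1,-2) = (-1 + i, -1 + 2i).
A real fundamental pair from Re and Im of e^((3+5i)t)v: X_1 = e^(3t)(cos(5t)·(-1,-1) + sin(5t)·(-1,-2)), X_2 = e^(3t)(sin(5t)·(-1,-1) - cos(5t)·(-1,-2)).
General solution: c_1X_1 + c_2X_2.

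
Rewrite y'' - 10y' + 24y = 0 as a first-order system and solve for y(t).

y(t) = c_1e^(6t) + c_2e^(4t)

Let x_1 = y, x_2 = y'. Then x_1' = x_2 and x_2' = -24x_1 + 10x_2.
A = [[0,1],[-24,10]]; det(A-λI) = λ^2 - 10λ + 24.
Eigenvalues λ = 6, 4 with eigenvectors (1,6), (1,4).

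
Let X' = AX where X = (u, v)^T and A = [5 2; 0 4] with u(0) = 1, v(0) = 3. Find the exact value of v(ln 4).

A = [[5,2],[0,4]]; eigenvalues λ = 4, 5.
Eigenvectors: (-2,1) for λ=4, (1,0) for λ=5.
From the initial condition, c_1 = 3, c_2 = 7.
v(ln 4) = (3)(4^4)(1) + (7)(4^5)(0) = 768.

768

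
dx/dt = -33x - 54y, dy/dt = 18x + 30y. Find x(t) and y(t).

Coefficient matrix A = [[-33, -54], [18, 30]].
Characteristic polynomial det(A - λI) = λ^2 + 3λ - 18 = 0.
Eigenvalues λ = -6, 3.
For λ=-6: (A-λI) row 1 is [-27, -54], so an eigenvector is (2, -1).
For λ=3: (A-λI) row 1 is [-36, -54], so an eigenvector is (3, -2).
General solution: C_1e^(-6t)(2,-1) + C_2e^(3t)(3,-2).

x(t) = 2C_1e^(-6t) + 3C_2e^(3t), y(t) = -C_1e^(-6t) - 2C_2e^(3t)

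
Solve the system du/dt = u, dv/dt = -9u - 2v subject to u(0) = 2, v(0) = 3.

u(t) = 2e^(t), v(t) = -6e^(t) + 9e^(-2t)

Coefficient matrix A = [[1, 0], [-9, -2]].
Characteristic polynomial det(A - λI) = λ^2 + λ - 2 = 0.
Eigenvalues λ = -2, 1.
For λ=-2: (A-λI) row 1 is [3, 0], so an eigenvector is (0, -1).
For λ=1: (A-λI) row 2 is [-9, -3], so an eigenvector is (-1, 3).
General solution: K_1e^(-2t)(0,-1) + K_2e^(t)(-1,3).
Applying u(0)=2, v(0)=3 gives K_1=-9, K_2=-2.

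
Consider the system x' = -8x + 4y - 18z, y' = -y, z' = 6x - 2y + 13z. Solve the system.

Coefficient matrix A = [[-8, 4, -18], [0, -1, 0], [6, -2, 13]].
det(A - λI) = 0 gives eigenvalues λ = 4, 1, -1.
For λ=4: eigenvector (-3,0,2).
For λ=1: eigenvector (-2,0,1).
For λ=-1: eigenvector (-2,1,1).
General solution: C_1e^(4t)(-3,0,2) + C_2e^(t)(-2,0,1) + C_3e^(-t)(-2,1,1).

x(t) = -3C_1e^(4t) - 2C_2e^(t) - 2C_3e^(-t), y(t) = C_3e^(-t), z(t) = 2C_1e^(4t) + C_2e^(t) + C_3e^(-t)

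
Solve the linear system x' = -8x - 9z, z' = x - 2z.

Coefficient matrix A = [[-8, -9], [1, -2]].
Characteristic polynomial det(A - λI) = λ^2 + 10λ + 25 = 0.
Single eigenvalue λ = -5 with algebraic multiplicity 2.
Eigenvector v = (3,-1); generalized eigenvector w with (A-λI)w=v is (-1,0).
General solution: e^(-5t)[C_1·v + C_2·(t·v + w)].

x(t) = 3C_1e^(-5t) + 3C_2te^(-5t) - C_2e^(-5t), z(t) = -C_1e^(-5t) - C_2te^(-5t)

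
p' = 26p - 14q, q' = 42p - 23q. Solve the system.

p(t) = -K_1e^(-2t) - 2K_2e^(5t), q(t) = -2K_1e^(-2t) - 3K_2e^(5t)

Coefficient matrix A = [[26, -14], [42, -23]].
Characteristic polynomial det(A - λI) = λ^2 - 3λ - 10 = 0.
Eigenvalues λ = -2, 5.
For λ=-2: (A-λI) row 1 is [28, -14], so an eigenvector is (-1, -2).
For λ=5: (A-λI) row 1 is [21, -14], so an eigenvector is (-2, -3).
General solution: K_1e^(-2t)(-1,-2) + K_2e^(5t)(-2,-3).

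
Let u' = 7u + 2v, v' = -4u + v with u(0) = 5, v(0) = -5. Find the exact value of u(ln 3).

1215

A = [[7,2],[-4,1]]; eigenvalues λ = 3, 5.
Eigenvectors: (1,-2) for λ=3, (1,-1) for λ=5.
From the initial condition, c_1 = 0, c_2 = 5.
u(ln 3) = (0)(3^3)(1) + (5)(3^5)(1) = 1215.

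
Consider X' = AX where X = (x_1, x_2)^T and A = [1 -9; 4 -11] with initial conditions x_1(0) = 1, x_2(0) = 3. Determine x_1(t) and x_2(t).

x_1(t) = -21te^(-5t) + e^(-5t), x_2(t) = -14te^(-5t) + 3e^(-5t)

Coefficient matrix A = [[1, -9], [4, -11]].
Characteristic polynomial det(A - λI) = λ^2 + 10λ + 25 = 0.
Single eigenvalue λ = -5 with algebraic multiplicity 2.
Eigenvector v = (-3,-2); generalized eigenvector w with (A-λI)w=v is (1,1).
General solution: e^(-5t)[C_1·v + C_2·(t·v + w)].
Applying x_1(0)=1, x_2(0)=3 gives C_1=2, C_2=7.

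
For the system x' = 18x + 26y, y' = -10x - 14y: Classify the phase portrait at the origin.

A = [[18,26],[-10,-14]]; det(A-λI) = λ^2 - 4λ + 8.
λ = 2 ± 2i: positive real part.

unstable spiral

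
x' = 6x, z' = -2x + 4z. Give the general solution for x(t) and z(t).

Coefficient matrix A = [[6, 0], [-2, 4]].
Characteristic polynomial det(A - λI) = λ^2 - 10λ + 24 = 0.
Eigenvalues λ = 6, 4.
For λ=6: (A-λI) row 2 is [-2, -2], so an eigenvector is (1, -1).
For λ=4: (A-λI) row 1 is [2, 0], so an eigenvector is (0, 1).
General solution: K_1e^(6t)(1,-1) + K_2e^(4t)(0,1).

x(t) = K_1e^(6t), z(t) = -K_1e^(6t) + K_2e^(4t)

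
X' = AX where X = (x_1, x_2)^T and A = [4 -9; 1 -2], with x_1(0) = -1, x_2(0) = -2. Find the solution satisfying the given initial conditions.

x_1(t) = 15te^(t) - e^(t), x_2(t) = 5te^(t) - 2e^(t)

Coefficient matrix A = [[4, -9], [1, -2]].
Characteristic polynomial det(A - λI) = λ^2 - 2λ + 1 = 0.
Single eigenvalue λ = 1 with algebraic multiplicity 2.
Eigenvector v = (3,1); generalized eigenvector w with (A-λI)w=v is (1,0).
General solution: e^(t)[c_1·v + c_2·(t·v + w)].
Applying x_1(0)=-1, x_2(0)=-2 gives c_1=-2, c_2=5.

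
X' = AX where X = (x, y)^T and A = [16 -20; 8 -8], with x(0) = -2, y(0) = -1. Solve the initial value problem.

x(t) = -e^(4t)sin(4t) - 2e^(4t)cos(4t), y(t) = -e^(4t)sin(4t) - e^(4t)cos(4t)

Coefficient matrix A = [[16, -20], [8, -8]].
Characteristic polynomial det(A - λI) = λ^2 - 8λ + 32 = 0.
Eigenvalues λ = 4 ± 4i (complex conjugate pair).
For λ=4+4i: an eigenvector is (2,1) - i(1,1) = (2 - i, 1 - i).
A real fundamental pair from Re and Im of e^((4+4i)t)v: X_1 = e^(4t)(cos(4t)·(2,1) + sin(4t)·(1,1)), X_2 = e^(4t)(sin(4t)·(2,1) - cos(4t)·(1,1)).
General solution: K_1X_1 + K_2X_2.
Applying x(0)=-2, y(0)=-1 gives K_1=-1, K_2=0.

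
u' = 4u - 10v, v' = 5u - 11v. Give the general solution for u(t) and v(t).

Coefficient matrix A = [[4, -10], [5, -11]].
Characteristic polynomial det(A - λI) = λ^2 + 7λ + 6 = 0.
Eigenvalues λ = -1, -6.
For λ=-1: (A-λI) row 1 is [5, -10], so an eigenvector is (-2, -1).
For λ=-6: (A-λI) row 1 is [10, -10], so an eigenvector is (1, 1).
General solution: K_1e^(-t)(-2,-1) + K_2e^(-6t)(1,1).

u(t) = -2K_1e^(-t) + K_2e^(-6t), v(t) = -K_1e^(-t) + K_2e^(-6t)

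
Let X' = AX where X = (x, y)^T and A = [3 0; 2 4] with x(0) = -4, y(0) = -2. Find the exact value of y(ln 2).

A = [[3,0],[2,4]]; eigenvalues λ = 3, 4.
Eigenvectors: (1,-2) for λ=3, (0,-1) for λ=4.
From the initial condition, c_1 = -4, c_2 = 10.
y(ln 2) = (-4)(2^3)(-2) + (10)(2^4)(-1) = -96.

-96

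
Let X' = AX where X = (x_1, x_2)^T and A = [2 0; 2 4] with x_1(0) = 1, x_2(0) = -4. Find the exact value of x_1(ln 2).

4

A = [[2,0],[2,4]]; eigenvalues λ = 2, 4.
Eigenvectors: (1,-1) for λ=2, (0,1) for λ=4.
From the initial condition, c_1 = 1, c_2 = -3.
x_1(ln 2) = (1)(2^2)(1) + (-3)(2^4)(0) = 4.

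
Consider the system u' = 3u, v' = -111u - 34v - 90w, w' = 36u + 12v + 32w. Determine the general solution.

Coefficient matrix A = [[3, 0, 0], [-111, -34, -90], [36, 12, 32]].
det(A - λI) = 0 gives eigenvalues λ = 3, 2, -4.
For λ=3: eigenvector (1,-3,0).
For λ=2: eigenvector (0,-5,2).
For λ=-4: eigenvector (0,3,-1).
General solution: c_1e^(3t)(1,-3,0) + c_2e^(2t)(0,-5,2) + c_3e^(-4t)(0,3,-1).

u(t) = c_1e^(3t), v(t) = -3c_1e^(3t) - 5c_2e^(2t) + 3c_3e^(-4t), w(t) = 2c_2e^(2t) - c_3e^(-4t)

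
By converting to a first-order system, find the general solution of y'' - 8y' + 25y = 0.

Let x_1 = y, x_2 = y'. Then x_1' = x_2 and x_2' = -25x_1 + 8x_2.
A = [[0,1],[-25,8]]; det(A-λI) = λ^2 - 8λ + 25.
Eigenvalues λ = 4 ± 3i.

y(t) = c_1e^(4t)cos(3t) + c_2e^(4t)sin(3t)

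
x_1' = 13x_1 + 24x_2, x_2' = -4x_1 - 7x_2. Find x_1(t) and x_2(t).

x_1(t) = 2C_1e^(t) - 3C_2e^(5t), x_2(t) = -C_1e^(t) + C_2e^(5t)

Coefficient matrix A = [[13, 24], [-4, -7]].
Characteristic polynomial det(A - λI) = λ^2 - 6λ + 5 = 0.
Eigenvalues λ = 1, 5.
For λ=1: (A-λI) row 1 is [12, 24], so an eigenvector is (2, -1).
For λ=5: (A-λI) row 1 is [8, 24], so an eigenvector is (-3, 1).
General solution: C_1e^(t)(2,-1) + C_2e^(5t)(-3,1).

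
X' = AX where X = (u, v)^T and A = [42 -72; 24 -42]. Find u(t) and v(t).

u(t) = -2K_1e^(6t) + 3K_2e^(-6t), v(t) = -K_1e^(6t) + 2K_2e^(-6t)

Coefficient matrix A = [[42, -72], [24, -42]].
Characteristic polynomial det(A - λI) = λ^2 - 36 = 0.
Eigenvalues λ = 6, -6.
For λ=6: (A-λI) row 1 is [36, -72], so an eigenvector is (-2, -1).
For λ=-6: (A-λI) row 1 is [48, -72], so an eigenvector is (3, 2).
General solution: K_1e^(6t)(-2,-1) + K_2e^(-6t)(3,2).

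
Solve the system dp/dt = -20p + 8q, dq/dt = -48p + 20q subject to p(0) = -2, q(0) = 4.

Coefficient matrix A = [[-20, 8], [-48, 20]].
Characteristic polynomial det(A - λI) = λ^2 - 16 = 0.
Eigenvalues λ = 4, -4.
For λ=4: (A-λI) row 1 is [-24, 8], so an eigenvector is (-1, -3).
For λ=-4: (A-λI) row 1 is [-16, 8], so an eigenvector is (-1, -2).
General solution: c_1e^(4t)(-1,-3) + c_2e^(-4t)(-1,-2).
Applying p(0)=-2, q(0)=4 gives c_1=-8, c_2=10.

p(t) = 8e^(4t) - 10e^(-4t), q(t) = 24e^(4t) - 20e^(-4t)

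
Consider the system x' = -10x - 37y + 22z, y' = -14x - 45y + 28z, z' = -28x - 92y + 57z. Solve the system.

x(t) = C_1e^(4t) - C_2e^(-3t) + 2C_3e^(t), y(t) = 2C_1e^(4t) - C_2e^(-3t), z(t) = 4C_1e^(4t) - 2C_2e^(-3t) + C_3e^(t)

Coefficient matrix A = [[-10, -37, 22], [-14, -45, 28], [-28, -92, 57]].
det(A - λI) = 0 gives eigenvalues λ = 4, -3, 1.
For λ=4: eigenvector (1,2,4).
For λ=-3: eigenvector (-1,-1,-2).
For λ=1: eigenvector (2,0,1).
General solution: C_1e^(4t)(1,2,4) + C_2e^(-3t)(-1,-1,-2) + C_3e^(t)(2,0,1).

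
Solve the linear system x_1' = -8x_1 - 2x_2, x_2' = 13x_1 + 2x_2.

x_1(t) = -K_1e^(-3t)sin(t) + K_1e^(-3t)cos(t) + K_2e^(-3t)sin(t) + K_2e^(-3t)cos(t), x_2(t) = 3K_1e^(-3t)sin(t) - 2K_1e^(-3t)cos(t) - 2K_2e^(-3t)sin(t) - 3K_2e^(-3t)cos(t)

Coefficient matrix A = [[-8, -2], [13, 2]].
Characteristic polynomial det(A - λI) = λ^2 + 6λ + 10 = 0.
Eigenvalues λ = -3 ± i (complex conjugate pair).
For λ=-3+i: an eigenvector is (1,-2) - i(-1,3) = (1 + i, -2 - 3i).
A real fundamental pair from Re and Im of e^((-3+i)t)v: X_1 = e^(-3t)(cos(t)·(1,-2) + sin(t)·(-1,3)), X_2 = e^(-3t)(sin(t)·(1,-2) - cos(t)·(-1,3)).
General solution: K_1X_1 + K_2X_2.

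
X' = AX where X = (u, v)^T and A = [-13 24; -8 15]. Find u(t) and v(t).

u(t) = 3K_1e^(3t) + 2K_2e^(-t), v(t) = 2K_1e^(3t) + K_2e^(-t)

Coefficient matrix A = [[-13, 24], [-8, 15]].
Characteristic polynomial det(A - λI) = λ^2 - 2λ - 3 = 0.
Eigenvalues λ = 3, -1.
For λ=3: (A-λI) row 1 is [-16, 24], so an eigenvector is (3, 2).
For λ=-1: (A-λI) row 1 is [-12, 24], so an eigenvector is (2, 1).
General solution: K_1e^(3t)(3,2) + K_2e^(-t)(2,1).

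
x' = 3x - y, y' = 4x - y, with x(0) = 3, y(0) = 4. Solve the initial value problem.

x(t) = 2te^(t) + 3e^(t), y(t) = 4te^(t) + 4e^(t)

Coefficient matrix A = [[3, -1], [4, -1]].
Characteristic polynomial det(A - λI) = λ^2 - 2λ + 1 = 0.
Single eigenvalue λ = 1 with algebraic multiplicity 2.
Eigenvector v = (1,2); generalized eigenvector w with (A-λI)w=v is (-1,-3).
General solution: e^(t)[C_1·v + C_2·(t·v + w)].
Applying x(0)=3, y(0)=4 gives C_1=5, C_2=2.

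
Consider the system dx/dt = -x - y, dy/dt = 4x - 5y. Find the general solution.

x(t) = -C_1e^(-3t) - C_2te^(-3t), y(t) = -2C_1e^(-3t) - 2C_2te^(-3t) + C_2e^(-3t)

Coefficient matrix A = [[-1, -1], [4, -5]].
Characteristic polynomial det(A - λI) = λ^2 + 6λ + 9 = 0.
Single eigenvalue λ = -3 with algebraic multiplicity 2.
Eigenvector v = (-1,-2); generalized eigenvector w with (A-λI)w=v is (0,1).
General solution: e^(-3t)[C_1·v + C_2·(t·v + w)].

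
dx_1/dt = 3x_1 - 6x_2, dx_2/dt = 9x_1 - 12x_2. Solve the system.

x_1(t) = 2c_1e^(-6t) - c_2e^(-3t), x_2(t) = 3c_1e^(-6t) - c_2e^(-3t)

Coefficient matrix A = [[3, -6], [9, -12]].
Characteristic polynomial det(A - λI) = λ^2 + 9λ + 18 = 0.
Eigenvalues λ = -6, -3.
For λ=-6: (A-λI) row 1 is [9, -6], so an eigenvector is (2, 3).
For λ=-3: (A-λI) row 1 is [6, -6], so an eigenvector is (-1, -1).
General solution: c_1e^(-6t)(2,3) + c_2e^(-3t)(-1,-1).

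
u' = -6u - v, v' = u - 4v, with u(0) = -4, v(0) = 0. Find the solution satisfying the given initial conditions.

Coefficient matrix A = [[-6, -1], [1, -4]].
Characteristic polynomial det(A - λI) = λ^2 + 10λ + 25 = 0.
Single eigenvalue λ = -5 with algebraic multiplicity 2.
Eigenvector v = (-1,1); generalized eigenvector w with (A-λI)w=v is (-2,3).
General solution: e^(-5t)[C_1·v + C_2·(t·v + w)].
Applying u(0)=-4, v(0)=0 gives C_1=12, C_2=-4.

u(t) = 4te^(-5t) - 4e^(-5t), v(t) = -4te^(-5t)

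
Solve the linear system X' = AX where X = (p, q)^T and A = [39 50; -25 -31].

Coefficient matrix A = [[39, 50], [-25, -31]].
Characteristic polynomial det(A - λI) = λ^2 - 8λ + 41 = 0.
Eigenvalues λ = 4 ± 5i (complex conjugate pair).
For λ=4+5i: an eigenvector is (3,-2) - i(1,-1) = (3 - i, -2 + i).
A real fundamental pair from Re and Im of e^((4+5i)t)v: X_1 = e^(4t)(cos(5t)·(3,-2) + sin(5t)·(1,-1)), X_2 = e^(4t)(sin(5t)·(3,-2) - cos(5t)·(1,-1)).
General solution: c_1X_1 + c_2X_2.

p(t) = c_1e^(4t)sin(5t) + 3c_1e^(4t)cos(5t) + 3c_2e^(4t)sin(5t) - c_2e^(4t)cos(5t), q(t) = -c_1e^(4t)sin(5t) - 2c_1e^(4t)cos(5t) - 2c_2e^(4t)sin(5t) + c_2e^(4t)cos(5t)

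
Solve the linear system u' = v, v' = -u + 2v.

Coefficient matrix A = [[0, 1], [-1, 2]].
Characteristic polynomial det(A - λI) = λ^2 - 2λ + 1 = 0.
Single eigenvalue λ = 1 with algebraic multiplicity 2.
Eigenvector v = (-1,-1); generalized eigenvector w with (A-λI)w=v is (1,0).
General solution: e^(t)[K_1·v + K_2·(t·v + w)].

u(t) = -K_1e^(t) - K_2te^(t) + K_2e^(t), v(t) = -K_1e^(t) - K_2te^(t)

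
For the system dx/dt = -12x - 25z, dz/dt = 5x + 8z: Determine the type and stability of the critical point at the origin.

A = [[-12,-25],[5,8]]; det(A-λI) = λ^2 + 4λ + 29.
λ = -2 ± 5i: negative real part.

stable spiral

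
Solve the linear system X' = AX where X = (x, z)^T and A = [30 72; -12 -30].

Coefficient matrix A = [[30, 72], [-12, -30]].
Characteristic polynomial det(A - λI) = λ^2 - 36 = 0.
Eigenvalues λ = 6, -6.
For λ=6: (A-λI) row 1 is [24, 72], so an eigenvector is (3, -1).
For λ=-6: (A-λI) row 1 is [36, 72], so an eigenvector is (2, -1).
General solution: K_1e^(6t)(3,-1) + K_2e^(-6t)(2,-1).

x(t) = 3K_1e^(6t) + 2K_2e^(-6t), z(t) = -K_1e^(6t) - K_2e^(-6t)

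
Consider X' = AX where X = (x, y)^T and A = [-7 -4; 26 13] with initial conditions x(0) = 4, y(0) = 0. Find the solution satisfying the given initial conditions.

Coefficient matrix A = [[-7, -4], [26, 13]].
Characteristic polynomial det(A - λI) = λ^2 - 6λ + 13 = 0.
Eigenvalues λ = 3 ± 2i (complex conjugate pair).
For λ=3+2i: an eigenvector is (-1,2) - i(1,-3) = (-1 - i, 2 + 3i).
A real fundamental pair from Re and Im of e^((3+2i)t)v: X_1 = e^(3t)(cos(2t)·(-1,2) + sin(2t)·(1,-3)), X_2 = e^(3t)(sin(2t)·(-1,2) - cos(2t)·(1,-3)).
General solution: c_1X_1 + c_2X_2.
Applying x(0)=4, y(0)=0 gives c_1=-12, c_2=8.

x(t) = -20e^(3t)sin(2t) + 4e^(3t)cos(2t), y(t) = 52e^(3t)sin(2t)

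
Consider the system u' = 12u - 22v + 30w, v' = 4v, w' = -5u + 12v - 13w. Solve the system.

Coefficient matrix A = [[12, -22, 30], [0, 4, 0], [-5, 12, -13]].
det(A - λI) = 0 gives eigenvalues λ = 2, 4, -3.
For λ=2: eigenvector (-3,0,1).
For λ=4: eigenvector (-1,1,1).
For λ=-3: eigenvector (2,0,-1).
General solution: C_1e^(2t)(-3,0,1) + C_2e^(4t)(-1,1,1) + C_3e^(-3t)(2,0,-1).

u(t) = -3C_1e^(2t) - C_2e^(4t) + 2C_3e^(-3t), v(t) = C_2e^(4t), w(t) = C_1e^(2t) + C_2e^(4t) - C_3e^(-3t)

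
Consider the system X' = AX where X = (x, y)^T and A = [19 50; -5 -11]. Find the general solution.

Coefficient matrix A = [[19, 50], [-5, -11]].
Characteristic polynomial det(A - λI) = λ^2 - 8λ + 41 = 0.
Eigenvalues λ = 4 ± 5i (complex conjugate pair).
For λ=4+5i: an eigenvector is (3,-1) - i(-1,0) = (3 + i, -1).
A real fundamental pair from Re and Im of e^((4+5i)t)v: X_1 = e^(4t)(cos(5t)·(3,-1) + sin(5t)·(-1,0)), X_2 = e^(4t)(sin(5t)·(3,-1) - cos(5t)·(-1,0)).
General solution: C_1X_1 + C_2X_2.

x(t) = -C_1e^(4t)sin(5t) + 3C_1e^(4t)cos(5t) + 3C_2e^(4t)sin(5t) + C_2e^(4t)cos(5t), y(t) = -C_1e^(4t)cos(5t) - C_2e^(4t)sin(5t)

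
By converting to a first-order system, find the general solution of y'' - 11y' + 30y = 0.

Let x_1 = y, x_2 = y'. Then x_1' = x_2 and x_2' = -30x_1 + 11x_2.
A = [[0,1],[-30,11]]; det(A-λI) = λ^2 - 11λ + 30.
Eigenvalues λ = 6, 5 with eigenvectors (1,6), (1,5).

y(t) = c_1e^(6t) + c_2e^(5t)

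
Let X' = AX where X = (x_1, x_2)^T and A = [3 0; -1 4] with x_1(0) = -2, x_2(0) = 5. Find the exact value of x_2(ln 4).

A = [[3,0],[-1,4]]; eigenvalues λ = 3, 4.
Eigenvectors: (1,1) for λ=3, (0,-1) for λ=4.
From the initial condition, c_1 = -2, c_2 = -7.
x_2(ln 4) = (-2)(4^3)(1) + (-7)(4^4)(-1) = 1664.

1664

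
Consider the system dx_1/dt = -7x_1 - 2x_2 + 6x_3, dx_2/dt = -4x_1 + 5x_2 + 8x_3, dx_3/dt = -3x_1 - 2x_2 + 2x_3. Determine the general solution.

Coefficient matrix A = [[-7, -2, 6], [-4, 5, 8], [-3, -2, 2]].
det(A - λI) = 0 gives eigenvalues λ = -4, 1, 3.
For λ=-4: eigenvector (2,0,1).
For λ=1: eigenvector (-1,1,-1).
For λ=3: eigenvector (1,-2,1).
General solution: c_1e^(-4t)(2,0,1) + c_2e^(t)(-1,1,-1) + c_3e^(3t)(1,-2,1).

x_1(t) = 2c_1e^(-4t) - c_2e^(t) + c_3e^(3t), x_2(t) = c_2e^(t) - 2c_3e^(3t), x_3(t) = c_1e^(-4t) - c_2e^(t) + c_3e^(3t)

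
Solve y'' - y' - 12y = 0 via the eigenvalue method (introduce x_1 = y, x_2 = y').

y(t) = C_1e^(4t) + C_2e^(-3t)

Let x_1 = y, x_2 = y'. Then x_1' = x_2 and x_2' = 12x_1 + x_2.
A = [[0,1],[12,1]]; det(A-λI) = λ^2 - λ - 12.
Eigenvalues λ = 4, -3 with eigenvectors (1,4), (1,-3).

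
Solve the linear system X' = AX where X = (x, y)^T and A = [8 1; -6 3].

Coefficient matrix A = [[8, 1], [-6, 3]].
Characteristic polynomial det(A - λI) = λ^2 - 11λ + 30 = 0.
Eigenvalues λ = 6, 5.
For λ=6: (A-λI) row 1 is [2, 1], so an eigenvector is (1, -2).
For λ=5: (A-λI) row 1 is [3, 1], so an eigenvector is (1, -3).
General solution: c_1e^(6t)(1,-2) + c_2e^(5t)(1,-3).

x(t) = c_1e^(6t) + c_2e^(5t), y(t) = -2c_1e^(6t) - 3c_2e^(5t)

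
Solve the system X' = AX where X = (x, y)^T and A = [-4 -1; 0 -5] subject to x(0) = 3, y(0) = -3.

x(t) = 6e^(-4t) - 3e^(-5t), y(t) = -3e^(-5t)

Coefficient matrix A = [[-4, -1], [0, -5]].
Characteristic polynomial det(A - λI) = λ^2 + 9λ + 20 = 0.
Eigenvalues λ = -4, -5.
For λ=-4: (A-λI) row 1 is [0, -1], so an eigenvector is (-1, 0).
For λ=-5: (A-λI) row 1 is [1, -1], so an eigenvector is (1, 1).
General solution: c_1e^(-4t)(-1,0) + c_2e^(-5t)(1,1).
Applying x(0)=3, y(0)=-3 gives c_1=-6, c_2=-3.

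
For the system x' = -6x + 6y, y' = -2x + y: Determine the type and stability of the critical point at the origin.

A = [[-6,6],[-2,1]]; det(A-λI) = λ^2 + 5λ + 6.
λ = -3, -2: both negative.

stable node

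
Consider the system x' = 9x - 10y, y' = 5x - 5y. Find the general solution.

x(t) = 3K_1e^(2t)sin(t) - K_1e^(2t)cos(t) - K_2e^(2t)sin(t) - 3K_2e^(2t)cos(t), y(t) = 2K_1e^(2t)sin(t) - K_1e^(2t)cos(t) - K_2e^(2t)sin(t) - 2K_2e^(2t)cos(t)

Coefficient matrix A = [[9, -10], [5, -5]].
Characteristic polynomial det(A - λI) = λ^2 - 4λ + 5 = 0.
Eigenvalues λ = 2 ± i (complex conjugate pair).
For λ=2+i: an eigenvector is (-1,-1) - i(3,2) = (-1 - 3i, -1 - 2i).
A real fundamental pair from Re and Im of e^((2+i)t)v: X_1 = e^(2t)(cos(t)·(-1,-1) + sin(t)·(3,2)), X_2 = e^(2t)(sin(t)·(-1,-1) - cos(t)·(3,2)).
General solution: K_1X_1 + K_2X_2.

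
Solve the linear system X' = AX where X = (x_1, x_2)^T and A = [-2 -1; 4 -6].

x_1(t) = -c_1e^(-4t) - c_2te^(-4t) - c_2e^(-4t), x_2(t) = -2c_1e^(-4t) - 2c_2te^(-4t) - c_2e^(-4t)

Coefficient matrix A = [[-2, -1], [4, -6]].
Characteristic polynomial det(A - λI) = λ^2 + 8λ + 16 = 0.
Single eigenvalue λ = -4 with algebraic multiplicity 2.
Eigenvector v = (-1,-2); generalized eigenvector w with (A-λI)w=v is (-1,-1).
General solution: e^(-4t)[c_1·v + c_2·(t·v + w)].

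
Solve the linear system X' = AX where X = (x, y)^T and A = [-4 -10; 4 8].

x(t) = -c_1e^(2t)sin(2t) + 2c_1e^(2t)cos(2t) + 2c_2e^(2t)sin(2t) + c_2e^(2t)cos(2t), y(t) = c_1e^(2t)sin(2t) - c_1e^(2t)cos(2t) - c_2e^(2t)sin(2t) - c_2e^(2t)cos(2t)

Coefficient matrix A = [[-4, -10], [4, 8]].
Characteristic polynomial det(A - λI) = λ^2 - 4λ + 8 = 0.
Eigenvalues λ = 2 ± 2i (complex conjugate pair).
For λ=2+2i: an eigenvector is (2,-1) - i(-1,1) = (2 + i, -1 - i).
A real fundamental pair from Re and Im of e^((2+2i)t)v: X_1 = e^(2t)(cos(2t)·(2,-1) + sin(2t)·(-1,1)), X_2 = e^(2t)(sin(2t)·(2,-1) - cos(2t)·(-1,1)).
General solution: c_1X_1 + c_2X_2.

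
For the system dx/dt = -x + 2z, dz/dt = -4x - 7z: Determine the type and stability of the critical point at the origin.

stable node

A = [[-1,2],[-4,-7]]; det(A-λI) = λ^2 + 8λ + 15.
λ = -5, -3: both negative.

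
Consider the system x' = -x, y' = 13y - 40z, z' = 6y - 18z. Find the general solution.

x(t) = K_2e^(-t), y(t) = 8K_1e^(-2t) + 5K_3e^(-3t), z(t) = 3K_1e^(-2t) + 2K_3e^(-3t)

Coefficient matrix A = [[-1, 0, 0], [0, 13, -40], [0, 6, -18]].
det(A - λI) = 0 gives eigenvalues λ = -2, -1, -3.
For λ=-2: eigenvector (0,8,3).
For λ=-1: eigenvector (1,0,0).
For λ=-3: eigenvector (0,5,2).
General solution: K_1e^(-2t)(0,8,3) + K_2e^(-t)(1,0,0) + K_3e^(-3t)(0,5,2).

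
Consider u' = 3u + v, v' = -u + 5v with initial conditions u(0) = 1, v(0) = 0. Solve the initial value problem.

Coefficient matrix A = [[3, 1], [-1, 5]].
Characteristic polynomial det(A - λI) = λ^2 - 8λ + 16 = 0.
Single eigenvalue λ = 4 with algebraic multiplicity 2.
Eigenvector v = (-1,-1); generalized eigenvector w with (A-λI)w=v is (-2,-3).
General solution: e^(4t)[C_1·v + C_2·(t·v + w)].
Applying u(0)=1, v(0)=0 gives C_1=-3, C_2=1.

u(t) = -te^(4t) + e^(4t), v(t) = -te^(4t)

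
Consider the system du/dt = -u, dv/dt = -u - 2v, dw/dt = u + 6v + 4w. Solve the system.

Coefficient matrix A = [[-1, 0, 0], [-1, -2, 0], [1, 6, 4]].
det(A - λI) = 0 gives eigenvalues λ = -2, -1, 4.
For λ=-2: eigenvector (0,1,-1).
For λ=-1: eigenvector (-1,1,-1).
For λ=4: eigenvector (0,0,1).
General solution: c_1e^(-2t)(0,1,-1) + c_2e^(-t)(-1,1,-1) + c_3e^(4t)(0,0,1).

u(t) = -c_2e^(-t), v(t) = c_1e^(-2t) + c_2e^(-t), w(t) = -c_1e^(-2t) - c_2e^(-t) + c_3e^(4t)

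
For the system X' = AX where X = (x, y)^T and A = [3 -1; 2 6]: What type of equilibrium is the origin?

A = [[3,-1],[2,6]]; det(A-λI) = λ^2 - 9λ + 20.
λ = 4, 5: both positive.

unstable node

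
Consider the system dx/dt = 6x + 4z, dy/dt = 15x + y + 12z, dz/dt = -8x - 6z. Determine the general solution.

Coefficient matrix A = [[6, 0, 4], [15, 1, 12], [-8, 0, -6]].
det(A - λI) = 0 gives eigenvalues λ = 2, 1, -2.
For λ=2: eigenvector (1,3,-1).
For λ=1: eigenvector (0,1,0).
For λ=-2: eigenvector (-1,-3,2).
General solution: c_1e^(2t)(1,3,-1) + c_2e^(t)(0,1,0) + c_3e^(-2t)(-1,-3,2).

x(t) = c_1e^(2t) - c_3e^(-2t), y(t) = 3c_1e^(2t) + c_2e^(t) - 3c_3e^(-2t), z(t) = -c_1e^(2t) + 2c_3e^(-2t)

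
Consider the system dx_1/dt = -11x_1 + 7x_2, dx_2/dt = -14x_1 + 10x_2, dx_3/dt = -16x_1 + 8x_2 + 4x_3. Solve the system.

x_1(t) = C_1e^(-4t) + C_2e^(3t), x_2(t) = C_1e^(-4t) + 2C_2e^(3t), x_3(t) = C_1e^(-4t) + C_3e^(4t)

Coefficient matrix A = [[-11, 7, 0], [-14, 10, 0], [-16, 8, 4]].
det(A - λI) = 0 gives eigenvalues λ = -4, 3, 4.
For λ=-4: eigenvector (1,1,1).
For λ=3: eigenvector (1,2,0).
For λ=4: eigenvector (0,0,1).
General solution: C_1e^(-4t)(1,1,1) + C_2e^(3t)(1,2,0) + C_3e^(4t)(0,0,1).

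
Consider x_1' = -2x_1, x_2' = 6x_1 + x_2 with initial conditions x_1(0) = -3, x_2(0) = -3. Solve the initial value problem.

Coefficient matrix A = [[-2, 0], [6, 1]].
Characteristic polynomial det(A - λI) = λ^2 + λ - 2 = 0.
Eigenvalues λ = -2, 1.
For λ=-2: (A-λI) row 2 is [6, 3], so an eigenvector is (1, -2).
For λ=1: (A-λI) row 1 is [-3, 0], so an eigenvector is (0, -1).
General solution: c_1e^(-2t)(1,-2) + c_2e^(t)(0,-1).
Applying x_1(0)=-3, x_2(0)=-3 gives c_1=-3, c_2=9.

x_1(t) = -3e^(-2t), x_2(t) = -9e^(t) + 6e^(-2t)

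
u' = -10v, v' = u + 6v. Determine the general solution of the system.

Coefficient matrix A = [[0, -10], [1, 6]].
Characteristic polynomial det(A - λI) = λ^2 - 6λ + 10 = 0.
Eigenvalues λ = 3 ± i (complex conjugate pair).
For λ=3+i: an eigenvector is (1,0) - i(-3,1) = (1 + 3i, 0 - i).
A real fundamental pair from Re and Im of e^((3+i)t)v: X_1 = e^(3t)(cos(t)·(1,0) + sin(t)·(-3,1)), X_2 = e^(3t)(sin(t)·(1,0) - cos(t)·(-3,1)).
General solution: c_1X_1 + c_2X_2.

u(t) = -3c_1e^(3t)sin(t) + c_1e^(3t)cos(t) + c_2e^(3t)sin(t) + 3c_2e^(3t)cos(t), v(t) = c_1e^(3t)sin(t) - c_2e^(3t)cos(t)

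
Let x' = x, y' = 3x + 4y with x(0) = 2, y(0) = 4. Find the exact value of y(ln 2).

A = [[1,0],[3,4]]; eigenvalues λ = 4, 1.
Eigenvectors: (0,1) for λ=4, (1,-1) for λ=1.
From the initial condition, c_1 = 6, c_2 = 2.
y(ln 2) = (6)(2^4)(1) + (2)(2^1)(-1) = 92.

92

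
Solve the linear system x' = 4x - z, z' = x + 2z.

Coefficient matrix A = [[4, -1], [1, 2]].
Characteristic polynomial det(A - λI) = λ^2 - 6λ + 9 = 0.
Single eigenvalue λ = 3 with algebraic multiplicity 2.
Eigenvector v = (-1,-1); generalized eigenvector w with (A-λI)w=v is (-3,-2).
General solution: e^(3t)[K_1·v + K_2·(t·v + w)].

x(t) = -K_1e^(3t) - K_2te^(3t) - 3K_2e^(3t), z(t) = -K_1e^(3t) - K_2te^(3t) - 2K_2e^(3t)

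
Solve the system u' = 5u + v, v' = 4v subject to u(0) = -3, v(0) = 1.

u(t) = -2e^(5t) - e^(4t), v(t) = e^(4t)

Coefficient matrix A = [[5, 1], [0, 4]].
Characteristic polynomial det(A - λI) = λ^2 - 9λ + 20 = 0.
Eigenvalues λ = 5, 4.
For λ=5: (A-λI) row 1 is [0, 1], so an eigenvector is (-1, 0).
For λ=4: (A-λI) row 1 is [1, 1], so an eigenvector is (1, -1).
General solution: c_1e^(5t)(-1,0) + c_2e^(4t)(1,-1).
Applying u(0)=-3, v(0)=1 gives c_1=2, c_2=-1.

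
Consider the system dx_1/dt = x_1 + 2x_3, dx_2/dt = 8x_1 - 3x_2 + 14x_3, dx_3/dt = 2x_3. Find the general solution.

x_1(t) = K_1e^(t) + 2K_3e^(2t), x_2(t) = 2K_1e^(t) + K_2e^(-3t) + 6K_3e^(2t), x_3(t) = K_3e^(2t)

Coefficient matrix A = [[1, 0, 2], [8, -3, 14], [0, 0, 2]].
det(A - λI) = 0 gives eigenvalues λ = 1, -3, 2.
For λ=1: eigenvector (1,2,0).
For λ=-3: eigenvector (0,1,0).
For λ=2: eigenvector (2,6,1).
General solution: K_1e^(t)(1,2,0) + K_2e^(-3t)(0,1,0) + K_3e^(2t)(2,6,1).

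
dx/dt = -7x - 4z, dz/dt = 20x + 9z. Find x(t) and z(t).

Coefficient matrix A = [[-7, -4], [20, 9]].
Characteristic polynomial det(A - λI) = λ^2 - 2λ + 17 = 0.
Eigenvalues λ = 1 ± 4i (complex conjugate pair).
For λ=1+4i: an eigenvector is (-1,2) - i(0,-1) = (-1, 2 + i).
A real fundamental pair from Re and Im of e^((1+4i)t)v: X_1 = e^(t)(cos(4t)·(-1,2) + sin(4t)·(0,-1)), X_2 = e^(t)(sin(4t)·(-1,2) - cos(4t)·(0,-1)).
General solution: c_1X_1 + c_2X_2.

x(t) = -c_1e^(t)cos(4t) - c_2e^(t)sin(4t), z(t) = -c_1e^(t)sin(4t) + 2c_1e^(t)cos(4t) + 2c_2e^(t)sin(4t) + c_2e^(t)cos(4t)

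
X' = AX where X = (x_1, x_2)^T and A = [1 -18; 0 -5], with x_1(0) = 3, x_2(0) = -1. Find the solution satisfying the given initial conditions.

Coefficient matrix A = [[1, -18], [0, -5]].
Characteristic polynomial det(A - λI) = λ^2 + 4λ - 5 = 0.
Eigenvalues λ = -5, 1.
For λ=-5: (A-λI) row 1 is [6, -18], so an eigenvector is (-3, -1).
For λ=1: (A-λI) row 1 is [0, -18], so an eigenvector is (1, 0).
General solution: c_1e^(-5t)(-3,-1) + c_2e^(t)(1,0).
Applying x_1(0)=3, x_2(0)=-1 gives c_1=1, c_2=6.

x_1(t) = 6e^(t) - 3e^(-5t), x_2(t) = -e^(-5t)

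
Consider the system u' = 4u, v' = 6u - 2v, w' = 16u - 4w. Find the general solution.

u(t) = C_3e^(4t), v(t) = C_2e^(-2t) + C_3e^(4t), w(t) = C_1e^(-4t) + 2C_3e^(4t)

Coefficient matrix A = [[4, 0, 0], [6, -2, 0], [16, 0, -4]].
det(A - λI) = 0 gives eigenvalues λ = -4, -2, 4.
For λ=-4: eigenvector (0,0,1).
For λ=-2: eigenvector (0,1,0).
For λ=4: eigenvector (1,1,2).
General solution: C_1e^(-4t)(0,0,1) + C_2e^(-2t)(0,1,0) + C_3e^(4t)(1,1,2).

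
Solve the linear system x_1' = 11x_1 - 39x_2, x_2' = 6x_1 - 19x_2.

Coefficient matrix A = [[11, -39], [6, -19]].
Characteristic polynomial det(A - λI) = λ^2 + 8λ + 25 = 0.
Eigenvalues λ = -4 ± 3i (complex conjugate pair).
For λ=-4+3i: an eigenvector is (2,1) - i(-3,-1) = (2 + 3i, 1 + i).
A real fundamental pair from Re and Im of e^((-4+3i)t)v: X_1 = e^(-4t)(cos(3t)·(2,1) + sin(3t)·(-3,-1)), X_2 = e^(-4t)(sin(3t)·(2,1) - cos(3t)·(-3,-1)).
General solution: c_1X_1 + c_2X_2.

x_1(t) = -3c_1e^(-4t)sin(3t) + 2c_1e^(-4t)cos(3t) + 2c_2e^(-4t)sin(3t) + 3c_2e^(-4t)cos(3t), x_2(t) = -c_1e^(-4t)sin(3t) + c_1e^(-4t)cos(3t) + c_2e^(-4t)sin(3t) + c_2e^(-4t)cos(3t)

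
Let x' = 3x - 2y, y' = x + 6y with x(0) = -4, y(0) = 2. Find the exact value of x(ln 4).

-1024

A = [[3,-2],[1,6]]; eigenvalues λ = 5, 4.
Eigenvectors: (1,-1) for λ=5, (2,-1) for λ=4.
From the initial condition, c_1 = 0, c_2 = -2.
x(ln 4) = (0)(4^5)(1) + (-2)(4^4)(2) = -1024.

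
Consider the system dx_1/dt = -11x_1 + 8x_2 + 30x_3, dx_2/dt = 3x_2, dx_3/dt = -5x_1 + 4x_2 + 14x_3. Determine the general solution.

x_1(t) = 3c_1e^(-t) - 8c_2e^(3t) + 2c_3e^(4t), x_2(t) = c_2e^(3t), x_3(t) = c_1e^(-t) - 4c_2e^(3t) + c_3e^(4t)

Coefficient matrix A = [[-11, 8, 30], [0, 3, 0], [-5, 4, 14]].
det(A - λI) = 0 gives eigenvalues λ = -1, 3, 4.
For λ=-1: eigenvector (3,0,1).
For λ=3: eigenvector (-8,1,-4).
For λ=4: eigenvector (2,0,1).
General solution: c_1e^(-t)(3,0,1) + c_2e^(3t)(-8,1,-4) + c_3e^(4t)(2,0,1).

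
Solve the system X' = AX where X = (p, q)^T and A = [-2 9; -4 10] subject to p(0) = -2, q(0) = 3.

Coefficient matrix A = [[-2, 9], [-4, 10]].
Characteristic polynomial det(A - λI) = λ^2 - 8λ + 16 = 0.
Single eigenvalue λ = 4 with algebraic multiplicity 2.
Eigenvector v = (3,2); generalized eigenvector w with (A-λI)w=v is (-2,-1).
General solution: e^(4t)[K_1·v + K_2·(t·v + w)].
Applying p(0)=-2, q(0)=3 gives K_1=8, K_2=13.

p(t) = 39te^(4t) - 2e^(4t), q(t) = 26te^(4t) + 3e^(4t)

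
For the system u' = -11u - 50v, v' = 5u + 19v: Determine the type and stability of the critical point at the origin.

unstable spiral

A = [[-11,-50],[5,19]]; det(A-λI) = λ^2 - 8λ + 41.
λ = 4 ± 5i: positive real part.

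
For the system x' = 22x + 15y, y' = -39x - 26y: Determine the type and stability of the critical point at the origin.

A = [[22,15],[-39,-26]]; det(A-λI) = λ^2 + 4λ + 13.
λ = -2 ± 3i: negative real part.

stable spiral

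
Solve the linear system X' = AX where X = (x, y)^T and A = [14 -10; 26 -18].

Coefficient matrix A = [[14, -10], [26, -18]].
Characteristic polynomial det(A - λI) = λ^2 + 4λ + 8 = 0.
Eigenvalues λ = -2 ± 2i (complex conjugate pair).
For λ=-2+2i: an eigenvector is (-2,-3) - i(-1,-2) = (-2 + i, -3 + 2i).
A real fundamental pair from Re and Im of e^((-2+2i)t)v: X_1 = e^(-2t)(cos(2t)·(-2,-3) + sin(2t)·(-1,-2)), X_2 = e^(-2t)(sin(2t)·(-2,-3) - cos(2t)·(-1,-2)).
General solution: C_1X_1 + C_2X_2.

x(t) = -C_1e^(-2t)sin(2t) - 2C_1e^(-2t)cos(2t) - 2C_2e^(-2t)sin(2t) + C_2e^(-2t)cos(2t), y(t) = -2C_1e^(-2t)sin(2t) - 3C_1e^(-2t)cos(2t) - 3C_2e^(-2t)sin(2t) + 2C_2e^(-2t)cos(2t)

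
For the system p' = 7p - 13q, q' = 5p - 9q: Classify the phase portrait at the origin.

stable spiral

A = [[7,-13],[5,-9]]; det(A-λI) = λ^2 + 2λ + 2.
λ = -1 ± i: negative real part.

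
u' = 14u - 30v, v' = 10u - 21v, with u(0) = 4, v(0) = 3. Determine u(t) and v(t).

Coefficient matrix A = [[14, -30], [10, -21]].
Characteristic polynomial det(A - λI) = λ^2 + 7λ + 6 = 0.
Eigenvalues λ = -6, -1.
For λ=-6: (A-λI) row 1 is [20, -30], so an eigenvector is (3, 2).
For λ=-1: (A-λI) row 1 is [15, -30], so an eigenvector is (2, 1).
General solution: C_1e^(-6t)(3,2) + C_2e^(-t)(2,1).
Applying u(0)=4, v(0)=3 gives C_1=2, C_2=-1.

u(t) = -2e^(-t) + 6e^(-6t), v(t) = -e^(-t) + 4e^(-6t)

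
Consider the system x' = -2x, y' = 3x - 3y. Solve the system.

x(t) = -K_2e^(-2t), y(t) = -K_1e^(-3t) - 3K_2e^(-2t)

Coefficient matrix A = [[-2, 0], [3, -3]].
Characteristic polynomial det(A - λI) = λ^2 + 5λ + 6 = 0.
Eigenvalues λ = -3, -2.
For λ=-3: (A-λI) row 1 is [1, 0], so an eigenvector is (0, -1).
For λ=-2: (A-λI) row 2 is [3, -1], so an eigenvector is (-1, -3).
General solution: K_1e^(-3t)(0,-1) + K_2e^(-2t)(-1,-3).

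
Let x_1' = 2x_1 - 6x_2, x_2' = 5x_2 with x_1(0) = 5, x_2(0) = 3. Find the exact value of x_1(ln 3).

A = [[2,-6],[0,5]]; eigenvalues λ = 2, 5.
Eigenvectors: (-1,0) for λ=2, (-2,1) for λ=5.
From the initial condition, c_1 = -11, c_2 = 3.
x_1(ln 3) = (-11)(3^2)(-1) + (3)(3^5)(-2) = -1359.

-1359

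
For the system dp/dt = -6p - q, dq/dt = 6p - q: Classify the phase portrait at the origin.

stable node

A = [[-6,-1],[6,-1]]; det(A-λI) = λ^2 + 7λ + 12.
λ = -3, -4: both negative.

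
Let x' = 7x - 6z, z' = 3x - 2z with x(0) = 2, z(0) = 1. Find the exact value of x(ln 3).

A = [[7,-6],[3,-2]]; eigenvalues λ = 4, 1.
Eigenvectors: (-2,-1) for λ=4, (-1,-1) for λ=1.
From the initial condition, c_1 = -1, c_2 = 0.
x(ln 3) = (-1)(3^4)(-2) + (0)(3^1)(-1) = 162.

162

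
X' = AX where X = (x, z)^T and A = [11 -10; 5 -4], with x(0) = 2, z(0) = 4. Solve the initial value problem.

Coefficient matrix A = [[11, -10], [5, -4]].
Characteristic polynomial det(A - λI) = λ^2 - 7λ + 6 = 0.
Eigenvalues λ = 6, 1.
For λ=6: (A-λI) row 1 is [5, -10], so an eigenvector is (2, 1).
For λ=1: (A-λI) row 1 is [10, -10], so an eigenvector is (1, 1).
General solution: K_1e^(6t)(2,1) + K_2e^(t)(1,1).
Applying x(0)=2, z(0)=4 gives K_1=-2, K_2=6.

x(t) = -4e^(6t) + 6e^(t), z(t) = -2e^(6t) + 6e^(t)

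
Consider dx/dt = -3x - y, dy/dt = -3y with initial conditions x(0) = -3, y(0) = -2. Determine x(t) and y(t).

x(t) = 2te^(-3t) - 3e^(-3t), y(t) = -2e^(-3t)

Coefficient matrix A = [[-3, -1], [0, -3]].
Characteristic polynomial det(A - λI) = λ^2 + 6λ + 9 = 0.
Single eigenvalue λ = -3 with algebraic multiplicity 2.
Eigenvector v = (-1,0); generalized eigenvector w with (A-λI)w=v is (3,1).
General solution: e^(-3t)[c_1·v + c_2·(t·v + w)].
Applying x(0)=-3, y(0)=-2 gives c_1=-3, c_2=-2.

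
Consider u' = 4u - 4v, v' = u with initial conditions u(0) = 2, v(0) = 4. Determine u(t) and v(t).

Coefficient matrix A = [[4, -4], [1, 0]].
Characteristic polynomial det(A - λI) = λ^2 - 4λ + 4 = 0.
Single eigenvalue λ = 2 with algebraic multiplicity 2.
Eigenvector v = (-2,-1); generalized eigenvector w with (A-λI)w=v is (3,2).
General solution: e^(2t)[K_1·v + K_2·(t·v + w)].
Applying u(0)=2, v(0)=4 gives K_1=8, K_2=6.

u(t) = -12te^(2t) + 2e^(2t), v(t) = -6te^(2t) + 4e^(2t)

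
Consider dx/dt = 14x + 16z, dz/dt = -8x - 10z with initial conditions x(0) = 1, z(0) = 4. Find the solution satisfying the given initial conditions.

Coefficient matrix A = [[14, 16], [-8, -10]].
Characteristic polynomial det(A - λI) = λ^2 - 4λ - 12 = 0.
Eigenvalues λ = -2, 6.
For λ=-2: (A-λI) row 1 is [16, 16], so an eigenvector is (-1, 1).
For λ=6: (A-λI) row 1 is [8, 16], so an eigenvector is (-2, 1).
General solution: K_1e^(-2t)(-1,1) + K_2e^(6t)(-2,1).
Applying x(0)=1, z(0)=4 gives K_1=9, K_2=-5.

x(t) = 10e^(6t) - 9e^(-2t), z(t) = -5e^(6t) + 9e^(-2t)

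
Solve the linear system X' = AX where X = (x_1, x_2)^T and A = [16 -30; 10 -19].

Coefficient matrix A = [[16, -30], [10, -19]].
Characteristic polynomial det(A - λI) = λ^2 + 3λ - 4 = 0.
Eigenvalues λ = 1, -4.
For λ=1: (A-λI) row 1 is [15, -30], so an eigenvector is (2, 1).
For λ=-4: (A-λI) row 1 is [20, -30], so an eigenvector is (-3, -2).
General solution: c_1e^(t)(2,1) + c_2e^(-4t)(-3,-2).

x_1(t) = 2c_1e^(t) - 3c_2e^(-4t), x_2(t) = c_1e^(t) - 2c_2e^(-4t)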